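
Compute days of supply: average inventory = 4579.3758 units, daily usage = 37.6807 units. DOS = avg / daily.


DOS = 4579.3758 / 37.6807 = 121.5311

121.5311 days


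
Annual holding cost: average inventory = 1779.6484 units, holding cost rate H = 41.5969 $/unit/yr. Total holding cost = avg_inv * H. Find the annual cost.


Cost = 1779.6484 * 41.5969 = 74027.8565

74027.8565 $/yr


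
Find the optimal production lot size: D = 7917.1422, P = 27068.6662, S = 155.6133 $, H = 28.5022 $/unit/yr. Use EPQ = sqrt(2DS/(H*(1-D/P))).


1 - D/P = 1 - 0.2925 = 0.7075
H*(1-D/P) = 20.1658
2DS = 2464025.2486
EPQ = sqrt(122188.4872) = 349.5547

349.5547 units


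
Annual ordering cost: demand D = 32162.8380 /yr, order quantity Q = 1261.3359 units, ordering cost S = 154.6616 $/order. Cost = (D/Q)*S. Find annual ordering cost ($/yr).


Number of orders = D/Q = 25.4990
Cost = 25.4990 * 154.6616 = 3943.7203

3943.7203 $/yr


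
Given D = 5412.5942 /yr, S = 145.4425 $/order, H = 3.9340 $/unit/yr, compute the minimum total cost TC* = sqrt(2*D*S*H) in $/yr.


2*D*S*H = 6193856.6529
TC* = sqrt(6193856.6529) = 2488.7460

2488.7460 $/yr


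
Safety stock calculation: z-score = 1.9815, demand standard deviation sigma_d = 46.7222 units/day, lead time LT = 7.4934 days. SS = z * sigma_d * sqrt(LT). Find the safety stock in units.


sqrt(LT) = sqrt(7.4934) = 2.7374
SS = 1.9815 * 46.7222 * 2.7374 = 253.4293

253.4293 units


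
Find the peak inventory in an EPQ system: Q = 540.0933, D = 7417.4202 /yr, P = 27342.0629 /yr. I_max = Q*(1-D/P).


D/P = 0.2713
1 - D/P = 0.7287
I_max = 540.0933 * 0.7287 = 393.5755

393.5755 units


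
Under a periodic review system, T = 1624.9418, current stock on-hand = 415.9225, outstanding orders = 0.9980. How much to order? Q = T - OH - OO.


Inventory position = OH + OO = 415.9225 + 0.9980 = 416.9205
Q = 1624.9418 - 416.9205 = 1208.0213

1208.0213 units


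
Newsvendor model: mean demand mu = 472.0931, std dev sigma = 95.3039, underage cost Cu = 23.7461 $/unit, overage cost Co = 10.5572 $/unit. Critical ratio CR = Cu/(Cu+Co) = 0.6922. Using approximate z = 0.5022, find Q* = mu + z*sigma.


CR = Cu/(Cu+Co) = 23.7461/(23.7461+10.5572) = 0.6922
z = 0.5022
Q* = 472.0931 + 0.5022 * 95.3039 = 519.9547

519.9547 units


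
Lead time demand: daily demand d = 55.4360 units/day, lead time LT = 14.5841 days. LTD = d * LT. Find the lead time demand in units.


LTD = 55.4360 * 14.5841 = 808.4842

808.4842 units


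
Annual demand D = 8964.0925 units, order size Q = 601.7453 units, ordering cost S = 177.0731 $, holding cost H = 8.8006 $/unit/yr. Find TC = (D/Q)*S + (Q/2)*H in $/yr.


Ordering cost = D*S/Q = 2637.8264
Holding cost = Q*H/2 = 2647.8598
TC = 2637.8264 + 2647.8598 = 5285.6863

5285.6863 $/yr


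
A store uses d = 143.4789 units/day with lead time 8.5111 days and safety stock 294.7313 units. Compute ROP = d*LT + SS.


d*LT = 143.4789 * 8.5111 = 1221.1633
ROP = 1221.1633 + 294.7313 = 1515.8946

1515.8946 units


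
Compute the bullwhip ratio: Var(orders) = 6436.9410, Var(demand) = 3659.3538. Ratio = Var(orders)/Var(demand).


BW = 6436.9410 / 3659.3538 = 1.7590

1.7590


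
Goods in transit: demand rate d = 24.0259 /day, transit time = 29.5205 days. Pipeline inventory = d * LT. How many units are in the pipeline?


Pipeline = 24.0259 * 29.5205 = 709.2566

709.2566 units


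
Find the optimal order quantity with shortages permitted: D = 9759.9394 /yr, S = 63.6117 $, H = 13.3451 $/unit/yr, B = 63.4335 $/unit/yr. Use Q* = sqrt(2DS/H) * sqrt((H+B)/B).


sqrt(2DS/H) = 305.0325
sqrt((H+B)/B) = 1.1002
Q* = 305.0325 * 1.1002 = 335.5884

335.5884 units


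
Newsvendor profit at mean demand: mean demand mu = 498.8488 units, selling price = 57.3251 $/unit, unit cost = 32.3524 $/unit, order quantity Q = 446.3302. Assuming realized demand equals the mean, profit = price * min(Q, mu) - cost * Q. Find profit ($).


Sales at mu = min(446.3302, 498.8488) = 446.3302
Revenue = 57.3251 * 446.3302 = 25585.9233
Total cost = 32.3524 * 446.3302 = 14439.8532
Profit = 25585.9233 - 14439.8532 = 11146.0702

11146.0702 $


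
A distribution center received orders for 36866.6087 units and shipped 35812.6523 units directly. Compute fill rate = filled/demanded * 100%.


FR = 35812.6523 / 36866.6087 * 100 = 97.1412

97.1412%


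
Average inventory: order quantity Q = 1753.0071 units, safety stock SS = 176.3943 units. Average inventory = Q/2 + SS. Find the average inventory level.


Q/2 = 876.5036
Avg = 876.5036 + 176.3943 = 1052.8979

1052.8979 units


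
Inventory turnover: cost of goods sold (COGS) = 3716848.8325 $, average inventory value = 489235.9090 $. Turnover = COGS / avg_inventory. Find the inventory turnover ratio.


Turnover = 3716848.8325 / 489235.9090 = 7.5973

7.5973


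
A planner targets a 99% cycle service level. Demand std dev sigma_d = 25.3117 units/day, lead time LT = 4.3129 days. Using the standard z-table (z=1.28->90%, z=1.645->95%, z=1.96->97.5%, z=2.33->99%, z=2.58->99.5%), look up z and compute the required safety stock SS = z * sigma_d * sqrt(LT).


From the table, SL = 99% corresponds to z = 2.33
sqrt(LT) = sqrt(4.3129) = 2.0768
SS = 2.33 * 25.3117 * 2.0768 = 122.4791

122.4791 units


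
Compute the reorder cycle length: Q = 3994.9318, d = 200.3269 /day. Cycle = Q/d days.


Cycle = 3994.9318 / 200.3269 = 19.9421

19.9421 days


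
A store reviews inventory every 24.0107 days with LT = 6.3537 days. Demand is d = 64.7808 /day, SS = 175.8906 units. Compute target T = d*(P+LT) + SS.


P + LT = 30.3644
d*(P+LT) = 64.7808 * 30.3644 = 1967.0301
T = 1967.0301 + 175.8906 = 2142.9207

2142.9207 units


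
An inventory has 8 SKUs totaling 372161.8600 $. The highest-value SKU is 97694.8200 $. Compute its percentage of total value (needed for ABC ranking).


Top item = 97694.8200
Total = 372161.8600
Percentage = 97694.8200 / 372161.8600 * 100 = 26.2506

26.2506%


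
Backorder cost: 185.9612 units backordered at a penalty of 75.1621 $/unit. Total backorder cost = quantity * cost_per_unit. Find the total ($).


Total = 185.9612 * 75.1621 = 13977.2343

13977.2343 $


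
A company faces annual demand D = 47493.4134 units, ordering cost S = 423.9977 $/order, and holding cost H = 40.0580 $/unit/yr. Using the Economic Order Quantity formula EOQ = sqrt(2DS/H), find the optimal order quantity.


2*D*S = 2 * 47493.4134 * 423.9977 = 40274196.0935
2*D*S/H = 1005397.0766
EOQ = sqrt(1005397.0766) = 1002.6949

1002.6949 units


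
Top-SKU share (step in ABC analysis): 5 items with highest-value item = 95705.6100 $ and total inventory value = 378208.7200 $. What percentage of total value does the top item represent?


Top item = 95705.6100
Total = 378208.7200
Percentage = 95705.6100 / 378208.7200 * 100 = 25.3050

25.3050%


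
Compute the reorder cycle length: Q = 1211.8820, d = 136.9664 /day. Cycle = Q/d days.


Cycle = 1211.8820 / 136.9664 = 8.8480

8.8480 days


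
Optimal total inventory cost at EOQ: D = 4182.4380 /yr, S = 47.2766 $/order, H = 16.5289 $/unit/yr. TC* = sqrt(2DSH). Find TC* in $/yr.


2*D*S*H = 6536566.6733
TC* = sqrt(6536566.6733) = 2556.6710

2556.6710 $/yr


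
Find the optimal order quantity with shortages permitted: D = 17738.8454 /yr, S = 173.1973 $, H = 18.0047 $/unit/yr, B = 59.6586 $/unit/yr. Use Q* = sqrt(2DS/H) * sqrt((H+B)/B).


sqrt(2DS/H) = 584.1916
sqrt((H+B)/B) = 1.1410
Q* = 584.1916 * 1.1410 = 666.5407

666.5407 units


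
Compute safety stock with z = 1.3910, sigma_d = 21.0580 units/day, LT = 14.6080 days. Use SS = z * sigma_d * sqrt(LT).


sqrt(LT) = sqrt(14.6080) = 3.8220
SS = 1.3910 * 21.0580 * 3.8220 = 111.9540

111.9540 units


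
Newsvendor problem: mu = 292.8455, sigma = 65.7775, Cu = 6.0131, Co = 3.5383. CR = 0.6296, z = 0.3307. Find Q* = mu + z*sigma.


CR = Cu/(Cu+Co) = 6.0131/(6.0131+3.5383) = 0.6296
z = 0.3307
Q* = 292.8455 + 0.3307 * 65.7775 = 314.5981

314.5981 units


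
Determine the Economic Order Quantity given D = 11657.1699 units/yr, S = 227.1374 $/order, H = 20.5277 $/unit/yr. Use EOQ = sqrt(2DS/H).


2*D*S = 2 * 11657.1699 * 227.1374 = 5295558.5249
2*D*S/H = 257971.3521
EOQ = sqrt(257971.3521) = 507.9088

507.9088 units


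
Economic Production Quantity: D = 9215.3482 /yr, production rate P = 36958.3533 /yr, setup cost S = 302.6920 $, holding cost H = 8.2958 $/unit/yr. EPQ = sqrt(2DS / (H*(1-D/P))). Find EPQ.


1 - D/P = 1 - 0.2493 = 0.7507
H*(1-D/P) = 6.2273
2DS = 5578824.3547
EPQ = sqrt(895866.9724) = 946.5025

946.5025 units


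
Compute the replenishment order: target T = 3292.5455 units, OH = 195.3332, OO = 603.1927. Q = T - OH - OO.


Inventory position = OH + OO = 195.3332 + 603.1927 = 798.5259
Q = 3292.5455 - 798.5259 = 2494.0196

2494.0196 units


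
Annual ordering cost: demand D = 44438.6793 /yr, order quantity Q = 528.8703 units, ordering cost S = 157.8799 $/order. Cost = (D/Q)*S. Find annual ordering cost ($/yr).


Number of orders = D/Q = 84.0257
Cost = 84.0257 * 157.8799 = 13265.9638

13265.9638 $/yr


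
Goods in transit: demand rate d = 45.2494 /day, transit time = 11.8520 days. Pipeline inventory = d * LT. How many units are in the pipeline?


Pipeline = 45.2494 * 11.8520 = 536.2959

536.2959 units


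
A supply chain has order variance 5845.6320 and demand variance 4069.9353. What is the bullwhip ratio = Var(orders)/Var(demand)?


BW = 5845.6320 / 4069.9353 = 1.4363

1.4363


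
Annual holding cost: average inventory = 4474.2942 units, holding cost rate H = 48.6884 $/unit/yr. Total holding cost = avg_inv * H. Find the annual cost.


Cost = 4474.2942 * 48.6884 = 217846.2257

217846.2257 $/yr


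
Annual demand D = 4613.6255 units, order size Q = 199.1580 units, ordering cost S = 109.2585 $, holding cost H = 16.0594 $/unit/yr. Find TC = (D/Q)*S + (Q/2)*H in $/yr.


Ordering cost = D*S/Q = 2531.0447
Holding cost = Q*H/2 = 1599.1790
TC = 2531.0447 + 1599.1790 = 4130.2237

4130.2237 $/yr


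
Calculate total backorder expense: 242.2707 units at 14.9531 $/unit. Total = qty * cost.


Total = 242.2707 * 14.9531 = 3622.6980

3622.6980 $


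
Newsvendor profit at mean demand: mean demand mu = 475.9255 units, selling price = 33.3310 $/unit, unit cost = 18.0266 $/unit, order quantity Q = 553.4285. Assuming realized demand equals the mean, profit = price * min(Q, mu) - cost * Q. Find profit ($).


Sales at mu = min(553.4285, 475.9255) = 475.9255
Revenue = 33.3310 * 475.9255 = 15863.0728
Total cost = 18.0266 * 553.4285 = 9976.4342
Profit = 15863.0728 - 9976.4342 = 5886.6386

5886.6386 $


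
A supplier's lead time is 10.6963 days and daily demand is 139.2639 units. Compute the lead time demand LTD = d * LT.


LTD = 139.2639 * 10.6963 = 1489.6085

1489.6085 units


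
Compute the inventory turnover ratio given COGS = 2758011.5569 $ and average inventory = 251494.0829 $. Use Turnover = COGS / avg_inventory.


Turnover = 2758011.5569 / 251494.0829 = 10.9665

10.9665


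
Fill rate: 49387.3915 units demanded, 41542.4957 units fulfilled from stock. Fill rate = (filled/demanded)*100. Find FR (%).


FR = 41542.4957 / 49387.3915 * 100 = 84.1156

84.1156%


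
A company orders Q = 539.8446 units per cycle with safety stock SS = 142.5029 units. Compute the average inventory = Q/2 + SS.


Q/2 = 269.9223
Avg = 269.9223 + 142.5029 = 412.4252

412.4252 units


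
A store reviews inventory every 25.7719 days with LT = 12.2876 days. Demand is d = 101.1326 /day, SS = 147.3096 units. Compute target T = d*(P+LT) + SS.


P + LT = 38.0595
d*(P+LT) = 101.1326 * 38.0595 = 3849.0562
T = 3849.0562 + 147.3096 = 3996.3658

3996.3658 units


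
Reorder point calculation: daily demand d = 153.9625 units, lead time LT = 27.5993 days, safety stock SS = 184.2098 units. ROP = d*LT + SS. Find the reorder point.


d*LT = 153.9625 * 27.5993 = 4249.2572
ROP = 4249.2572 + 184.2098 = 4433.4670

4433.4670 units


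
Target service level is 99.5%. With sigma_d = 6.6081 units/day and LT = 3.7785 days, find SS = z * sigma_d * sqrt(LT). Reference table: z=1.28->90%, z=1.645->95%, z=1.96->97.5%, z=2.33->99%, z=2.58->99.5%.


From the table, SL = 99.5% corresponds to z = 2.58
sqrt(LT) = sqrt(3.7785) = 1.9438
SS = 2.58 * 6.6081 * 1.9438 = 33.1403

33.1403 units


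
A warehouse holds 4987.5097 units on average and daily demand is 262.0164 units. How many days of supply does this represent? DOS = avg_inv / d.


DOS = 4987.5097 / 262.0164 = 19.0351

19.0351 days


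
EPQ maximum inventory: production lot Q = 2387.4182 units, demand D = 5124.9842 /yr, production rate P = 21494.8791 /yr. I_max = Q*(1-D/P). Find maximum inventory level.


D/P = 0.2384
1 - D/P = 0.7616
I_max = 2387.4182 * 0.7616 = 1818.1905

1818.1905 units


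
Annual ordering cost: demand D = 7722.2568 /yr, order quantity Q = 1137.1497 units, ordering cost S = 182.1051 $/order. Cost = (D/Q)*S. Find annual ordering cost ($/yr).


Number of orders = D/Q = 6.7909
Cost = 6.7909 * 182.1051 = 1236.6554

1236.6554 $/yr


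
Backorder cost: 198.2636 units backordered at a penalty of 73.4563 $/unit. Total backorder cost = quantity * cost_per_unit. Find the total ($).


Total = 198.2636 * 73.4563 = 14563.7105

14563.7105 $


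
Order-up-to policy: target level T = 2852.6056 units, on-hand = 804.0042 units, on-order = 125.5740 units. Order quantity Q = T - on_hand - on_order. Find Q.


Inventory position = OH + OO = 804.0042 + 125.5740 = 929.5782
Q = 2852.6056 - 929.5782 = 1923.0274

1923.0274 units


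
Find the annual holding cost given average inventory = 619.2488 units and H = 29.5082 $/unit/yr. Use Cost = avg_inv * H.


Cost = 619.2488 * 29.5082 = 18272.9174

18272.9174 $/yr


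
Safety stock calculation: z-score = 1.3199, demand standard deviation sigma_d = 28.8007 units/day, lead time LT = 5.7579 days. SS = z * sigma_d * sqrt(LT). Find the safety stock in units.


sqrt(LT) = sqrt(5.7579) = 2.3996
SS = 1.3199 * 28.8007 * 2.3996 = 91.2171

91.2171 units


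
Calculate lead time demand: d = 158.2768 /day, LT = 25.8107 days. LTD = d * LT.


LTD = 158.2768 * 25.8107 = 4085.2350

4085.2350 units


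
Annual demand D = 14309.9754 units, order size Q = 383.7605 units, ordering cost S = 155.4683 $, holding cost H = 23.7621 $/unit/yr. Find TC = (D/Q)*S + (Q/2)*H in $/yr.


Ordering cost = D*S/Q = 5797.2291
Holding cost = Q*H/2 = 4559.4777
TC = 5797.2291 + 4559.4777 = 10356.7068

10356.7068 $/yr


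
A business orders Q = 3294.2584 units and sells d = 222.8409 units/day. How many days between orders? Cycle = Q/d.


Cycle = 3294.2584 / 222.8409 = 14.7830

14.7830 days


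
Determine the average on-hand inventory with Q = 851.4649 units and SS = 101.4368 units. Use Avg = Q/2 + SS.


Q/2 = 425.7324
Avg = 425.7324 + 101.4368 = 527.1692

527.1692 units


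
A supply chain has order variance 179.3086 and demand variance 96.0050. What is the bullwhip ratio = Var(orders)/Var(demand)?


BW = 179.3086 / 96.0050 = 1.8677

1.8677


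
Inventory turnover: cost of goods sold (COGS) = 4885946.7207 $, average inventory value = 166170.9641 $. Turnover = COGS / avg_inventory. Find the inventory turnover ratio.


Turnover = 4885946.7207 / 166170.9641 = 29.4031

29.4031


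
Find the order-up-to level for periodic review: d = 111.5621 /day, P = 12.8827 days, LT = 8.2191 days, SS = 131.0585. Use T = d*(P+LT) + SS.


P + LT = 21.1018
d*(P+LT) = 111.5621 * 21.1018 = 2354.1611
T = 2354.1611 + 131.0585 = 2485.2196

2485.2196 units


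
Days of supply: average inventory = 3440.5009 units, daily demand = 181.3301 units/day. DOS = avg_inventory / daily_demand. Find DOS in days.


DOS = 3440.5009 / 181.3301 = 18.9737

18.9737 days


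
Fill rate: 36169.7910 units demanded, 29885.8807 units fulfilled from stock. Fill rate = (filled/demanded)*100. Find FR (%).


FR = 29885.8807 / 36169.7910 * 100 = 82.6266

82.6266%


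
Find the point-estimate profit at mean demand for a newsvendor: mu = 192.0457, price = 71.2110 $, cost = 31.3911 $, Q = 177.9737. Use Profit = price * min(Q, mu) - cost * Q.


Sales at mu = min(177.9737, 192.0457) = 177.9737
Revenue = 71.2110 * 177.9737 = 12673.6852
Total cost = 31.3911 * 177.9737 = 5586.7902
Profit = 12673.6852 - 5586.7902 = 7086.8949

7086.8949 $


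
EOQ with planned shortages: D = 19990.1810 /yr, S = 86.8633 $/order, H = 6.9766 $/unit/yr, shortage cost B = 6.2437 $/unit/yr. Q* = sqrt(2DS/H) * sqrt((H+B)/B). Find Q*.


sqrt(2DS/H) = 705.5367
sqrt((H+B)/B) = 1.4551
Q* = 705.5367 * 1.4551 = 1026.6425

1026.6425 units


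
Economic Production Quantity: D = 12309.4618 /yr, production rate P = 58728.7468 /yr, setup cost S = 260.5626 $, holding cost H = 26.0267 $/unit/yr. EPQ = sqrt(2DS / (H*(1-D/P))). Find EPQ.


1 - D/P = 1 - 0.2096 = 0.7904
H*(1-D/P) = 20.5715
2DS = 6414770.7424
EPQ = sqrt(311827.4337) = 558.4151

558.4151 units


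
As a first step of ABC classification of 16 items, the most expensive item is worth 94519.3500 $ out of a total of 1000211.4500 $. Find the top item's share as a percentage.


Top item = 94519.3500
Total = 1000211.4500
Percentage = 94519.3500 / 1000211.4500 * 100 = 9.4499

9.4499%


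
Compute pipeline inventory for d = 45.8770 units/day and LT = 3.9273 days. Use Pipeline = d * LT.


Pipeline = 45.8770 * 3.9273 = 180.1727

180.1727 units


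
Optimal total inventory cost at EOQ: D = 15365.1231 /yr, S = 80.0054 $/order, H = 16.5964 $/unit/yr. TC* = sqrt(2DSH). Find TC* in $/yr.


2*D*S*H = 40803670.7046
TC* = sqrt(40803670.7046) = 6387.7751

6387.7751 $/yr


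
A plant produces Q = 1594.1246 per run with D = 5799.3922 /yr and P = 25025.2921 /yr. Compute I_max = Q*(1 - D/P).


D/P = 0.2317
1 - D/P = 0.7683
I_max = 1594.1246 * 0.7683 = 1224.7002

1224.7002 units


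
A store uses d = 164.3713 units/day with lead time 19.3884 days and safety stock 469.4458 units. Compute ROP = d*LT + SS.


d*LT = 164.3713 * 19.3884 = 3186.8965
ROP = 3186.8965 + 469.4458 = 3656.3423

3656.3423 units


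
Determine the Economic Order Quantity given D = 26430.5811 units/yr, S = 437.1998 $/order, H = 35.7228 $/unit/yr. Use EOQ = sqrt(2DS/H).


2*D*S = 2 * 26430.5811 * 437.1998 = 23110889.5416
2*D*S/H = 646950.6741
EOQ = sqrt(646950.6741) = 804.3324

804.3324 units


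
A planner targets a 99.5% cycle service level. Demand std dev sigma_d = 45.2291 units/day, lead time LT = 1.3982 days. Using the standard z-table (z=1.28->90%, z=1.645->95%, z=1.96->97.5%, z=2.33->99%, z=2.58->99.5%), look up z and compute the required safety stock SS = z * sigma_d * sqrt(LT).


From the table, SL = 99.5% corresponds to z = 2.58
sqrt(LT) = sqrt(1.3982) = 1.1825
SS = 2.58 * 45.2291 * 1.1825 = 137.9820

137.9820 units


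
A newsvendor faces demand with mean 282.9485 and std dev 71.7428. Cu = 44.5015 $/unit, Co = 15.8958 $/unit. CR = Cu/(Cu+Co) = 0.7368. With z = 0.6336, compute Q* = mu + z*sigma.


CR = Cu/(Cu+Co) = 44.5015/(44.5015+15.8958) = 0.7368
z = 0.6336
Q* = 282.9485 + 0.6336 * 71.7428 = 328.4047

328.4047 units


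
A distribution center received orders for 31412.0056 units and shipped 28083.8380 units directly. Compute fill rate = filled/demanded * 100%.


FR = 28083.8380 / 31412.0056 * 100 = 89.4048

89.4048%


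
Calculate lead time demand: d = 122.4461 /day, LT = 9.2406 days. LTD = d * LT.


LTD = 122.4461 * 9.2406 = 1131.4754

1131.4754 units


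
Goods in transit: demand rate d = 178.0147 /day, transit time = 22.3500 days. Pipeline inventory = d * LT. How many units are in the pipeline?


Pipeline = 178.0147 * 22.3500 = 3978.6285

3978.6285 units


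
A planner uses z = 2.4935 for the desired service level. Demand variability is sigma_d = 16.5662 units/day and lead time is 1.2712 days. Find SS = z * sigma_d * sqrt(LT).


sqrt(LT) = sqrt(1.2712) = 1.1275
SS = 2.4935 * 16.5662 * 1.1275 = 46.5735

46.5735 units


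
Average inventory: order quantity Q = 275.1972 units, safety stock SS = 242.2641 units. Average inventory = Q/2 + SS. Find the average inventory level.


Q/2 = 137.5986
Avg = 137.5986 + 242.2641 = 379.8627

379.8627 units


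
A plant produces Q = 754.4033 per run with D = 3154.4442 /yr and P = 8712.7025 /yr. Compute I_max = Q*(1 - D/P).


D/P = 0.3621
1 - D/P = 0.6379
I_max = 754.4033 * 0.6379 = 481.2707

481.2707 units


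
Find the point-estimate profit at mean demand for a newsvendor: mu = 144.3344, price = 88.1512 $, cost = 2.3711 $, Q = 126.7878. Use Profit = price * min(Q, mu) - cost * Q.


Sales at mu = min(126.7878, 144.3344) = 126.7878
Revenue = 88.1512 * 126.7878 = 11176.4967
Total cost = 2.3711 * 126.7878 = 300.6266
Profit = 11176.4967 - 300.6266 = 10875.8702

10875.8702 $


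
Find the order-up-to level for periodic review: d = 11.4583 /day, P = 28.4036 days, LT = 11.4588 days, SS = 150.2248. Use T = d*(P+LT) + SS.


P + LT = 39.8624
d*(P+LT) = 11.4583 * 39.8624 = 456.7553
T = 456.7553 + 150.2248 = 606.9801

606.9801 units


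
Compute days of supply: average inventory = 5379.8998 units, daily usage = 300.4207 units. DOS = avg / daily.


DOS = 5379.8998 / 300.4207 = 17.9079

17.9079 days


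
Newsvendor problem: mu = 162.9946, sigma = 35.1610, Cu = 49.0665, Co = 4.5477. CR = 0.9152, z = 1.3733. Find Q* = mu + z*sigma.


CR = Cu/(Cu+Co) = 49.0665/(49.0665+4.5477) = 0.9152
z = 1.3733
Q* = 162.9946 + 1.3733 * 35.1610 = 211.2812

211.2812 units


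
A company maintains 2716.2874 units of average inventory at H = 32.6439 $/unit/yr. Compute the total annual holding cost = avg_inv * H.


Cost = 2716.2874 * 32.6439 = 88670.2143

88670.2143 $/yr


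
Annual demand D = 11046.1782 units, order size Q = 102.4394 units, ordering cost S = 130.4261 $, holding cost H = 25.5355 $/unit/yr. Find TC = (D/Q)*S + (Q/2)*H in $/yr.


Ordering cost = D*S/Q = 14064.0217
Holding cost = Q*H/2 = 1307.9206
TC = 14064.0217 + 1307.9206 = 15371.9423

15371.9423 $/yr


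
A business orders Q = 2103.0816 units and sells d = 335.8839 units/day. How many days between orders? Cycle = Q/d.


Cycle = 2103.0816 / 335.8839 = 6.2613

6.2613 days


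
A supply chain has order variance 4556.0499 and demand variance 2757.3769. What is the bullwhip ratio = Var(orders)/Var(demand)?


BW = 4556.0499 / 2757.3769 = 1.6523

1.6523


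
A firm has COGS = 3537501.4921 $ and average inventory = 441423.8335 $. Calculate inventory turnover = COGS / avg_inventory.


Turnover = 3537501.4921 / 441423.8335 = 8.0138

8.0138


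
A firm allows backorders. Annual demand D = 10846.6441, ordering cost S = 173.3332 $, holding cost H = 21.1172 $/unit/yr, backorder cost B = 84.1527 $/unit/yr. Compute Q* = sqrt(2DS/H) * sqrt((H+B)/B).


sqrt(2DS/H) = 421.9737
sqrt((H+B)/B) = 1.1185
Q* = 421.9737 * 1.1185 = 471.9581

471.9581 units


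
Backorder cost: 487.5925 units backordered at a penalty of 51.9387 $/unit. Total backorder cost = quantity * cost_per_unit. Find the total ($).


Total = 487.5925 * 51.9387 = 25324.9206

25324.9206 $


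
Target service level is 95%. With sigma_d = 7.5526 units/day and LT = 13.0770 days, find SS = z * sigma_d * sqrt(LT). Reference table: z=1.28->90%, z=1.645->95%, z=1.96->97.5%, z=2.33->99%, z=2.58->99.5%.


From the table, SL = 95% corresponds to z = 1.645
sqrt(LT) = sqrt(13.0770) = 3.6162
SS = 1.645 * 7.5526 * 3.6162 = 44.9279

44.9279 units


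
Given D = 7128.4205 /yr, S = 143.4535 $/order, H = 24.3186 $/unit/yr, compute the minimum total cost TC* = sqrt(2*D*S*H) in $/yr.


2*D*S*H = 49736248.4951
TC* = sqrt(49736248.4951) = 7052.3931

7052.3931 $/yr


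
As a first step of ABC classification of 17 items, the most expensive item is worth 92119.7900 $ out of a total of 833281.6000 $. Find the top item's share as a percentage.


Top item = 92119.7900
Total = 833281.6000
Percentage = 92119.7900 / 833281.6000 * 100 = 11.0551

11.0551%


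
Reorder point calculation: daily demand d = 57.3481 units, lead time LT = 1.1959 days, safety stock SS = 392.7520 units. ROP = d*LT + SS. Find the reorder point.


d*LT = 57.3481 * 1.1959 = 68.5826
ROP = 68.5826 + 392.7520 = 461.3346

461.3346 units


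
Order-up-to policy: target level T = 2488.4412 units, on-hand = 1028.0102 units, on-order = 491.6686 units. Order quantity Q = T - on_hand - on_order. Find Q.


Inventory position = OH + OO = 1028.0102 + 491.6686 = 1519.6788
Q = 2488.4412 - 1519.6788 = 968.7624

968.7624 units


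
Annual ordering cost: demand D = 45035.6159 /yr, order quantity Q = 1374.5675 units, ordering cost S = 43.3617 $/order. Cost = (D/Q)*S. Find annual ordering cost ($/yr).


Number of orders = D/Q = 32.7635
Cost = 32.7635 * 43.3617 = 1420.6802

1420.6802 $/yr


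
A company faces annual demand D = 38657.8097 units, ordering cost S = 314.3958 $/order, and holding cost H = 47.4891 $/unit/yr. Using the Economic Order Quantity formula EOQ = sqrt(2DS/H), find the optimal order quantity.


2*D*S = 2 * 38657.8097 * 314.3958 = 24307706.0138
2*D*S/H = 511858.6373
EOQ = sqrt(511858.6373) = 715.4430

715.4430 units


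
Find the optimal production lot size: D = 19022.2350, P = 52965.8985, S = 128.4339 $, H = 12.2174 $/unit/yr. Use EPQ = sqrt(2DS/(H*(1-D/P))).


1 - D/P = 1 - 0.3591 = 0.6409
H*(1-D/P) = 7.8296
2DS = 4886199.6555
EPQ = sqrt(624065.3161) = 789.9780

789.9780 units


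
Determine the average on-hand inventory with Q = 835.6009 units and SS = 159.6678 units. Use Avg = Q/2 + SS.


Q/2 = 417.8005
Avg = 417.8005 + 159.6678 = 577.4683

577.4683 units


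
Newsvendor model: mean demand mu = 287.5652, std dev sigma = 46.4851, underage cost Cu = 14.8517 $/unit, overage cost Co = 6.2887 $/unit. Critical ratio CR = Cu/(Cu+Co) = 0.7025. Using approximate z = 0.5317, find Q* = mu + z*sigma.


CR = Cu/(Cu+Co) = 14.8517/(14.8517+6.2887) = 0.7025
z = 0.5317
Q* = 287.5652 + 0.5317 * 46.4851 = 312.2813

312.2813 units


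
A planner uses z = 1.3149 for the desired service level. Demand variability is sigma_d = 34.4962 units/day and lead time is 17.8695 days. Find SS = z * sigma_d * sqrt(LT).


sqrt(LT) = sqrt(17.8695) = 4.2272
SS = 1.3149 * 34.4962 * 4.2272 = 191.7433

191.7433 units


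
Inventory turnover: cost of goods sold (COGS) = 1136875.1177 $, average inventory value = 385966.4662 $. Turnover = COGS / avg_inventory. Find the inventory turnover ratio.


Turnover = 1136875.1177 / 385966.4662 = 2.9455

2.9455


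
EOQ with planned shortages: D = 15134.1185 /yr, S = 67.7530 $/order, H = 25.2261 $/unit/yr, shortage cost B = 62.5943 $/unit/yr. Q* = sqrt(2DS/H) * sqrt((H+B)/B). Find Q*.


sqrt(2DS/H) = 285.1233
sqrt((H+B)/B) = 1.1845
Q* = 285.1233 * 1.1845 = 337.7249

337.7249 units


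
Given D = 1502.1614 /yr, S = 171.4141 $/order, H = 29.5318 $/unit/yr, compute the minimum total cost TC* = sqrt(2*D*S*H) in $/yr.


2*D*S*H = 15208383.4903
TC* = sqrt(15208383.4903) = 3899.7927

3899.7927 $/yr


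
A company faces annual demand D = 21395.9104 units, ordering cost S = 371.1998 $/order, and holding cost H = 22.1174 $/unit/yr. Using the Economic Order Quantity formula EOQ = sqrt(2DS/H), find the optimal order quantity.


2*D*S = 2 * 21395.9104 * 371.1998 = 15884315.3226
2*D*S/H = 718181.8533
EOQ = sqrt(718181.8533) = 847.4561

847.4561 units


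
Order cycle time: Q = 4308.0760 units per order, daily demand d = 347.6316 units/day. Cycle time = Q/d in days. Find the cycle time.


Cycle = 4308.0760 / 347.6316 = 12.3926

12.3926 days


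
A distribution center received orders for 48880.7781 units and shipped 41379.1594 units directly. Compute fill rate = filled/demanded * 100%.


FR = 41379.1594 / 48880.7781 * 100 = 84.6532

84.6532%


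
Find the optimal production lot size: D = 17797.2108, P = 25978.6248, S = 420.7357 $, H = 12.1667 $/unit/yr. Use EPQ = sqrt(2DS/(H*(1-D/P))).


1 - D/P = 1 - 0.6851 = 0.3149
H*(1-D/P) = 3.8316
2DS = 14975843.8880
EPQ = sqrt(3908465.5886) = 1976.9840

1976.9840 units


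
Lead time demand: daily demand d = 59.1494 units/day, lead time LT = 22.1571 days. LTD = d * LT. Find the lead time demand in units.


LTD = 59.1494 * 22.1571 = 1310.5792

1310.5792 units


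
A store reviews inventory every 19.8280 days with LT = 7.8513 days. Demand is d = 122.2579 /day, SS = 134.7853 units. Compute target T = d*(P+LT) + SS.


P + LT = 27.6793
d*(P+LT) = 122.2579 * 27.6793 = 3384.0131
T = 3384.0131 + 134.7853 = 3518.7984

3518.7984 units


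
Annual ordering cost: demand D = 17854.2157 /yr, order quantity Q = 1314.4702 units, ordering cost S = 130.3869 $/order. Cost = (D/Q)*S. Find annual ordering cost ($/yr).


Number of orders = D/Q = 13.5828
Cost = 13.5828 * 130.3869 = 1771.0221

1771.0221 $/yr


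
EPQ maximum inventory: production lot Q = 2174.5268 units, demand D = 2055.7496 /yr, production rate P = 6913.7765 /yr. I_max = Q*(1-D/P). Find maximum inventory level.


D/P = 0.2973
1 - D/P = 0.7027
I_max = 2174.5268 * 0.7027 = 1527.9507

1527.9507 units


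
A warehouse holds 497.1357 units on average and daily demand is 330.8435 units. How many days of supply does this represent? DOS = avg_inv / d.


DOS = 497.1357 / 330.8435 = 1.5026

1.5026 days


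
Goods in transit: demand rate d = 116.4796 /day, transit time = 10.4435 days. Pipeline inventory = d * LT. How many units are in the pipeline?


Pipeline = 116.4796 * 10.4435 = 1216.4547

1216.4547 units


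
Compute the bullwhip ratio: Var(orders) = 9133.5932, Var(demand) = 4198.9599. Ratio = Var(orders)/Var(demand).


BW = 9133.5932 / 4198.9599 = 2.1752

2.1752


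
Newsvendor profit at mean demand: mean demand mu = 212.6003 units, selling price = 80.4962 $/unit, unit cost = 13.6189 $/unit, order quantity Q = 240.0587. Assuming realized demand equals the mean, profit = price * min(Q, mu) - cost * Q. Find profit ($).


Sales at mu = min(240.0587, 212.6003) = 212.6003
Revenue = 80.4962 * 212.6003 = 17113.5163
Total cost = 13.6189 * 240.0587 = 3269.3354
Profit = 17113.5163 - 3269.3354 = 13844.1808

13844.1808 $


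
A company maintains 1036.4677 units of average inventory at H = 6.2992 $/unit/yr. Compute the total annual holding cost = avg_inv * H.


Cost = 1036.4677 * 6.2992 = 6528.9173

6528.9173 $/yr


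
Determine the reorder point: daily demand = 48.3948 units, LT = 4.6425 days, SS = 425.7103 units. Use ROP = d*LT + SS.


d*LT = 48.3948 * 4.6425 = 224.6729
ROP = 224.6729 + 425.7103 = 650.3832

650.3832 units


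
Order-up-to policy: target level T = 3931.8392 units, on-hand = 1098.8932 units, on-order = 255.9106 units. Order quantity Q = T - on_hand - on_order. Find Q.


Inventory position = OH + OO = 1098.8932 + 255.9106 = 1354.8038
Q = 3931.8392 - 1354.8038 = 2577.0354

2577.0354 units


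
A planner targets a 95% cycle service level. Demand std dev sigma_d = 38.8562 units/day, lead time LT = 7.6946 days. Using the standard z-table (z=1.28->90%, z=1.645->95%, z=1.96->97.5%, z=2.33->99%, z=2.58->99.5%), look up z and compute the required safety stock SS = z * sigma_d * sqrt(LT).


From the table, SL = 95% corresponds to z = 1.645
sqrt(LT) = sqrt(7.6946) = 2.7739
SS = 1.645 * 38.8562 * 2.7739 = 177.3043

177.3043 units


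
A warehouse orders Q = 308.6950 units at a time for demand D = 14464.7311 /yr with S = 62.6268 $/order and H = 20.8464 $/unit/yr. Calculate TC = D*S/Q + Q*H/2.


Ordering cost = D*S/Q = 2934.5465
Holding cost = Q*H/2 = 3217.5897
TC = 2934.5465 + 3217.5897 = 6152.1362

6152.1362 $/yr


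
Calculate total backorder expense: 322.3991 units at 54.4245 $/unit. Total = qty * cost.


Total = 322.3991 * 54.4245 = 17546.4098

17546.4098 $


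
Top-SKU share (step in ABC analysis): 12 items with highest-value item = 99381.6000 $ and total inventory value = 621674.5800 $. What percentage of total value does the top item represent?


Top item = 99381.6000
Total = 621674.5800
Percentage = 99381.6000 / 621674.5800 * 100 = 15.9861

15.9861%


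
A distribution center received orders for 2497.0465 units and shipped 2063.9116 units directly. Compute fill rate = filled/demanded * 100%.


FR = 2063.9116 / 2497.0465 * 100 = 82.6541

82.6541%


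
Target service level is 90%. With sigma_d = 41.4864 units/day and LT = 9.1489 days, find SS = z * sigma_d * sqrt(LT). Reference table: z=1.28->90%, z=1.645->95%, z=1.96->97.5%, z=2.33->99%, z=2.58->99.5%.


From the table, SL = 90% corresponds to z = 1.28
sqrt(LT) = sqrt(9.1489) = 3.0247
SS = 1.28 * 41.4864 * 3.0247 = 160.6202

160.6202 units


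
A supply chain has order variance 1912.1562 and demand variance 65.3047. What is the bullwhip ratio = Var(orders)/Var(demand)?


BW = 1912.1562 / 65.3047 = 29.2805

29.2805


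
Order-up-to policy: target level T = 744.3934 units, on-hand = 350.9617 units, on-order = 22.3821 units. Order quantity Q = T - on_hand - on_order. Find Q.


Inventory position = OH + OO = 350.9617 + 22.3821 = 373.3438
Q = 744.3934 - 373.3438 = 371.0496

371.0496 units


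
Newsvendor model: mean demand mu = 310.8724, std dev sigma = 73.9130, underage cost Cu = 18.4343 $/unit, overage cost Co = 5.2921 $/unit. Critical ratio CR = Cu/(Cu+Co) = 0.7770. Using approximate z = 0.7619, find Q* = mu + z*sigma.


CR = Cu/(Cu+Co) = 18.4343/(18.4343+5.2921) = 0.7770
z = 0.7619
Q* = 310.8724 + 0.7619 * 73.9130 = 367.1867

367.1867 units


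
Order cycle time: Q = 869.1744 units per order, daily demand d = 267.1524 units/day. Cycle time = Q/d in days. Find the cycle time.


Cycle = 869.1744 / 267.1524 = 3.2535

3.2535 days


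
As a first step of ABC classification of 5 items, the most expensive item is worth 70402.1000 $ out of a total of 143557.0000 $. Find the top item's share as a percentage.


Top item = 70402.1000
Total = 143557.0000
Percentage = 70402.1000 / 143557.0000 * 100 = 49.0412

49.0412%


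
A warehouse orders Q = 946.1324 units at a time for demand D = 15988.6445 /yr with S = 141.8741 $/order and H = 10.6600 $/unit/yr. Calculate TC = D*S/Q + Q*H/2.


Ordering cost = D*S/Q = 2397.5234
Holding cost = Q*H/2 = 5042.8857
TC = 2397.5234 + 5042.8857 = 7440.4091

7440.4091 $/yr


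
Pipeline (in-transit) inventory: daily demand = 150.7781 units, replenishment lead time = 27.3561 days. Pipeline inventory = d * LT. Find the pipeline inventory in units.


Pipeline = 150.7781 * 27.3561 = 4124.7008

4124.7008 units


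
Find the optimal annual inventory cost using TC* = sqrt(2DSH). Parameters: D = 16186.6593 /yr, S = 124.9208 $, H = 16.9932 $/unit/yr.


2*D*S*H = 68722214.7030
TC* = sqrt(68722214.7030) = 8289.8863

8289.8863 $/yr


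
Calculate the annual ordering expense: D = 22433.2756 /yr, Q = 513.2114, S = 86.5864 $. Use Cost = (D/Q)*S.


Number of orders = D/Q = 43.7116
Cost = 43.7116 * 86.5864 = 3784.8274

3784.8274 $/yr


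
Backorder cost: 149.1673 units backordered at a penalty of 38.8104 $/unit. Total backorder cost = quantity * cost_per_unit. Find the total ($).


Total = 149.1673 * 38.8104 = 5789.2426

5789.2426 $


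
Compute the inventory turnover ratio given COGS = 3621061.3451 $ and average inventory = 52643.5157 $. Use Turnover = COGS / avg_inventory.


Turnover = 3621061.3451 / 52643.5157 = 68.7846

68.7846


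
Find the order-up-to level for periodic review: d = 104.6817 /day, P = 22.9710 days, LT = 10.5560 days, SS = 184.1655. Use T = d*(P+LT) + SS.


P + LT = 33.5270
d*(P+LT) = 104.6817 * 33.5270 = 3509.6634
T = 3509.6634 + 184.1655 = 3693.8289

3693.8289 units


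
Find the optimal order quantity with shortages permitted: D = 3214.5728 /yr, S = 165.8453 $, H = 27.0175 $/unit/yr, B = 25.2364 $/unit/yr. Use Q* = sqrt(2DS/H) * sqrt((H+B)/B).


sqrt(2DS/H) = 198.6578
sqrt((H+B)/B) = 1.4389
Q* = 198.6578 * 1.4389 = 285.8586

285.8586 units


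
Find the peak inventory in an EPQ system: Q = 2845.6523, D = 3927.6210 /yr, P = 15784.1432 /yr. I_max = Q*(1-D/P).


D/P = 0.2488
1 - D/P = 0.7512
I_max = 2845.6523 * 0.7512 = 2137.5591

2137.5591 units


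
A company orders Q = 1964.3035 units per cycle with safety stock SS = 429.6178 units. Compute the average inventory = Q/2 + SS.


Q/2 = 982.1517
Avg = 982.1517 + 429.6178 = 1411.7695

1411.7695 units


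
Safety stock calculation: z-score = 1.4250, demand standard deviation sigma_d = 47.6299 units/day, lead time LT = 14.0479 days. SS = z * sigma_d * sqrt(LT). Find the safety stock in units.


sqrt(LT) = sqrt(14.0479) = 3.7481
SS = 1.4250 * 47.6299 * 3.7481 = 254.3901

254.3901 units


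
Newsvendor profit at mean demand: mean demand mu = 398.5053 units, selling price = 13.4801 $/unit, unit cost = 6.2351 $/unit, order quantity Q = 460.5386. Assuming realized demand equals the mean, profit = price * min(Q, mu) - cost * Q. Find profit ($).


Sales at mu = min(460.5386, 398.5053) = 398.5053
Revenue = 13.4801 * 398.5053 = 5371.8913
Total cost = 6.2351 * 460.5386 = 2871.5042
Profit = 5371.8913 - 2871.5042 = 2500.3871

2500.3871 $


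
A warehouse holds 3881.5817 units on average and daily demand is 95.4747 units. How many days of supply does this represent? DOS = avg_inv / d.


DOS = 3881.5817 / 95.4747 = 40.6556

40.6556 days


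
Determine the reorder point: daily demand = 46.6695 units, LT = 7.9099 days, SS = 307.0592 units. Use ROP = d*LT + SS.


d*LT = 46.6695 * 7.9099 = 369.1511
ROP = 369.1511 + 307.0592 = 676.2103

676.2103 units


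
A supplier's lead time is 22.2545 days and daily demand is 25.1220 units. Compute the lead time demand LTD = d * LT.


LTD = 25.1220 * 22.2545 = 559.0775

559.0775 units


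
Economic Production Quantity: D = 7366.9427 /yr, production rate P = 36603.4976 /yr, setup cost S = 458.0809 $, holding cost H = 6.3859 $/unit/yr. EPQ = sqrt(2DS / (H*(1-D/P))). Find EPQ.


1 - D/P = 1 - 0.2013 = 0.7987
H*(1-D/P) = 5.1007
2DS = 6749311.4845
EPQ = sqrt(1323225.1535) = 1150.3152

1150.3152 units


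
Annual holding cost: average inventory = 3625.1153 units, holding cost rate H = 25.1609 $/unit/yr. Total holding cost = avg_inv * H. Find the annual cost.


Cost = 3625.1153 * 25.1609 = 91211.1636

91211.1636 $/yr


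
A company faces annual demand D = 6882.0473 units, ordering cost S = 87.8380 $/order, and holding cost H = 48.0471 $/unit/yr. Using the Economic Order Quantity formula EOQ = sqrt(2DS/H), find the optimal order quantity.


2*D*S = 2 * 6882.0473 * 87.8380 = 1209010.5415
2*D*S/H = 25163.0284
EOQ = sqrt(25163.0284) = 158.6286

158.6286 units


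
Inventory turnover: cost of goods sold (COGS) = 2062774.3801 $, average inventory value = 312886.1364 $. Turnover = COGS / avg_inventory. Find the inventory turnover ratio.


Turnover = 2062774.3801 / 312886.1364 = 6.5927

6.5927


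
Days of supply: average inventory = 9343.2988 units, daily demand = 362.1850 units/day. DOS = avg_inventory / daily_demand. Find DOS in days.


DOS = 9343.2988 / 362.1850 = 25.7970

25.7970 days


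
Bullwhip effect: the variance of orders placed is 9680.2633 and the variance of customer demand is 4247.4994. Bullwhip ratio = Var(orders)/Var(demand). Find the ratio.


BW = 9680.2633 / 4247.4994 = 2.2790

2.2790


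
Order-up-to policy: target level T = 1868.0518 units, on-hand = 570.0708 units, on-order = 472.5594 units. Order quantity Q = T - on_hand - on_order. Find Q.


Inventory position = OH + OO = 570.0708 + 472.5594 = 1042.6302
Q = 1868.0518 - 1042.6302 = 825.4216

825.4216 units


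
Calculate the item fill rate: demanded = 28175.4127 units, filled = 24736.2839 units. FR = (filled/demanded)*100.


FR = 24736.2839 / 28175.4127 * 100 = 87.7939

87.7939%


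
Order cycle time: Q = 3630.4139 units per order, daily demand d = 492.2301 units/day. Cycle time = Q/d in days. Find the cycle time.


Cycle = 3630.4139 / 492.2301 = 7.3754

7.3754 days
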